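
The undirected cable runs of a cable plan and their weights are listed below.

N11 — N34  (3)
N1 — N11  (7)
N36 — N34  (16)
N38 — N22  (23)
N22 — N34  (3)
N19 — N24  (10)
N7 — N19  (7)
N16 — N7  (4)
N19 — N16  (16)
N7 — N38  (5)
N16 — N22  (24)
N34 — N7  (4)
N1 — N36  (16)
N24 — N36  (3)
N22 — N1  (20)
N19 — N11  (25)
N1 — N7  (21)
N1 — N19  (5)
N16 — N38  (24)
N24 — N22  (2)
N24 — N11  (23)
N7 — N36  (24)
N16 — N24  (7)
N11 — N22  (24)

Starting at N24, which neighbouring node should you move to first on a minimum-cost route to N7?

N22

Candidate routes:
N24 → N16 → N7: 7+4 = 11
N24 → N19 → N7: 10+7 = 17
N24 → N22 → N34 → N7: 2+3+4 = 9
The minimum is 9 via N24 → N22 → N34 → N7.
So from N24 the first move is to N22.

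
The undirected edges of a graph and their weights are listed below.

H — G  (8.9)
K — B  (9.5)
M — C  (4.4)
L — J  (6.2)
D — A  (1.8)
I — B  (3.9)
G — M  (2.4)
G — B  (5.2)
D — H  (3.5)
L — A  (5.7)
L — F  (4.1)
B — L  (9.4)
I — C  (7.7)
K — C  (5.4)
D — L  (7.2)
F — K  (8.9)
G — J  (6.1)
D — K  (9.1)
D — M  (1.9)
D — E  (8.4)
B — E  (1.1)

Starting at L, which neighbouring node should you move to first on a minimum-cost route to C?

D

Candidate routes:
L - A - D - M - C: 5.7+1.8+1.9+4.4 = 13.8
L - D - M - C: 7.2+1.9+4.4 = 13.5
L - F - K - C: 4.1+8.9+5.4 = 18.4
Cheapest is L - D - M - C at 13.5.
So from L the first move is to D.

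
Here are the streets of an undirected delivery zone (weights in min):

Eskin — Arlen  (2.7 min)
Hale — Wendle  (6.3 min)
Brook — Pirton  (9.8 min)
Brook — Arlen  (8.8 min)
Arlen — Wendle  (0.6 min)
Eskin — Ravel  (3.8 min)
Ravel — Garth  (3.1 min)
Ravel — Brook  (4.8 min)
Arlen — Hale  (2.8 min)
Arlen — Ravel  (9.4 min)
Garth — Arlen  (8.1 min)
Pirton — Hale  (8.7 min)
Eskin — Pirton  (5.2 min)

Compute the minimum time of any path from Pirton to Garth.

12.1 min

Enumerating some paths:
Pirton → Eskin → Arlen → Garth: 5.2+2.7+8.1 = 16
Pirton → Eskin → Ravel → Garth: 5.2+3.8+3.1 = 12.1
Cheapest is Pirton → Eskin → Ravel → Garth at 12.1 min.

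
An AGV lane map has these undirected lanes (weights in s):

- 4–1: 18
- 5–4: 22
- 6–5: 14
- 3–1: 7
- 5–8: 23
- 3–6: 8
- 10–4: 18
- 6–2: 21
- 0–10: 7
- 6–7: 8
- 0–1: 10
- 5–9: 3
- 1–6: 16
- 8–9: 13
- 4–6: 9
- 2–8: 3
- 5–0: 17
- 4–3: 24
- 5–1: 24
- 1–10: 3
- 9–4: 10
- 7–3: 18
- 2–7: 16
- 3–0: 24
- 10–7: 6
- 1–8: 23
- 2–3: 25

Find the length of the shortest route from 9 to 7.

25 s

Shortest distances from 9:
9: 0
5: 3  (via 9)
4: 10  (via 9)
8: 13  (via 9)
2: 16  (via 8)
6: 17  (via 5)
0: 20  (via 5)
3: 25  (via 6)
7: 25  (via 6)
Shortest route: 9–5–6–7 = 25 s.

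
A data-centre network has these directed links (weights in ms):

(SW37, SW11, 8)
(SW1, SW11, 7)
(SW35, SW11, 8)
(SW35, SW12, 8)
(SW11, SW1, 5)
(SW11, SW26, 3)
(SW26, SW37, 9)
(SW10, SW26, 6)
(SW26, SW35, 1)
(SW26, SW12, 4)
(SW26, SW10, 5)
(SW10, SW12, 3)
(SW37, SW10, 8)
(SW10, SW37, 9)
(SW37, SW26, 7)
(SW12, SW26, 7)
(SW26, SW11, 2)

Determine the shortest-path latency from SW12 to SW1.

14 ms

Shortest distances from SW12:
SW12: 0
SW26: 7  (via SW12)
SW35: 8  (via SW26)
SW11: 9  (via SW26)
SW10: 12  (via SW26)
SW1: 14  (via SW11)
Shortest route: SW12–SW26–SW11–SW1 = 14 ms.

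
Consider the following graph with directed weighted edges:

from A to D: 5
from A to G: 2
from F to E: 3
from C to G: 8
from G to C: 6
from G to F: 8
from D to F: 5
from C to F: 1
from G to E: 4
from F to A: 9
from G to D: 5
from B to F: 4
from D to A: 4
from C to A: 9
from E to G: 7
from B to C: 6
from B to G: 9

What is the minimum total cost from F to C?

Running Dijkstra from F:
F: 0
E: 3  (via F)
A: 9  (via F)
G: 10  (via E)
D: 14  (via A)
C: 16  (via G)
Shortest route: F → E → G → C = 16.

16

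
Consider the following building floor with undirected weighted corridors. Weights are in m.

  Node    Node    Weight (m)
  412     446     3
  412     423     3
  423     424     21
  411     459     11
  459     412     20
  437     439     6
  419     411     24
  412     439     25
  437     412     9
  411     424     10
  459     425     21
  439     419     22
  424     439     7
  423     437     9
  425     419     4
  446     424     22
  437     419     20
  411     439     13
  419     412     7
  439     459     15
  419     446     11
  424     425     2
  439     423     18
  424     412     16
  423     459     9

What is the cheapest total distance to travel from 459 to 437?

18 m

Compare a few routes:
459 - 423 - 437: 9+9 = 18
459 - 439 - 437: 15+6 = 21
The minimum is 18 m via 459 - 423 - 437.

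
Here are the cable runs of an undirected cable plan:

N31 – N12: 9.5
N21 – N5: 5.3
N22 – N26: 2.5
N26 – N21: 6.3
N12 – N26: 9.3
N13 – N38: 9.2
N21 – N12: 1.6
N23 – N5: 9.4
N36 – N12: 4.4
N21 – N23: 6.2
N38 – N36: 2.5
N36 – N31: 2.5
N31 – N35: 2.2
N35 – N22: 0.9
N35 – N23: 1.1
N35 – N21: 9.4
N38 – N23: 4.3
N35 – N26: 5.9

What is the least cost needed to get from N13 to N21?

17.7

Candidate routes:
N13 → N38 → N36 → N31 → N35 → N23 → N21: 9.2+2.5+2.5+2.2+1.1+6.2 = 23.7
N13 → N38 → N36 → N12 → N21: 9.2+2.5+4.4+1.6 = 17.7
N13 → N38 → N23 → N21: 9.2+4.3+6.2 = 19.7
Cheapest is N13 → N38 → N36 → N12 → N21 at 17.7.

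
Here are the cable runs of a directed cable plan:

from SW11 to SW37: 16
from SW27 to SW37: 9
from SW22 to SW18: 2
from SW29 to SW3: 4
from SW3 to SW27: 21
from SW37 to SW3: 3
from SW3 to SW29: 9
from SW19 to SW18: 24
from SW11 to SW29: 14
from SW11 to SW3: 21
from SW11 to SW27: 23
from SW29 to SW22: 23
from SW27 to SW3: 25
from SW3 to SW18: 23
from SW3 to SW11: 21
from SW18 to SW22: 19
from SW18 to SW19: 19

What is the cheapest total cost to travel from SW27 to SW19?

Candidate routes:
SW27 → SW3 → SW18 → SW19: 25+23+19 = 67
SW27 → SW37 → SW3 → SW18 → SW19: 9+3+23+19 = 54
SW27 → SW37 → SW3 → SW29 → SW22 → SW18 → SW19: 9+3+9+23+2+19 = 65
Cheapest is SW27 → SW37 → SW3 → SW18 → SW19 at 54.

54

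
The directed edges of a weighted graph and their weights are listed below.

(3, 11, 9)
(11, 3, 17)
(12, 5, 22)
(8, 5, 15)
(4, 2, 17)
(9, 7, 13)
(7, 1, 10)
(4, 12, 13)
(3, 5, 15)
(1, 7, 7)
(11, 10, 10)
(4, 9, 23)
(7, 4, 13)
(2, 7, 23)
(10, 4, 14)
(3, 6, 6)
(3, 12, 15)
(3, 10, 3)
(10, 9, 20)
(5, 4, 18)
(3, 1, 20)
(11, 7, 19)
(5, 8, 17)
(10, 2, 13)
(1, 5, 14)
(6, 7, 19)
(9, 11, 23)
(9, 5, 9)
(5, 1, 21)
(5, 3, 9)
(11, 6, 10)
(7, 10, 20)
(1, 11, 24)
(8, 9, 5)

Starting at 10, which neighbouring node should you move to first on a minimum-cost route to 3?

9

Enumerating some paths:
10 → 4 → 9 → 5 → 3: 14+23+9+9 = 55
10 → 4 → 12 → 5 → 3: 14+13+22+9 = 58
10 → 9 → 5 → 3: 20+9+9 = 38
Cheapest is 10 → 9 → 5 → 3 at 38.
So from 10 the first move is to 9.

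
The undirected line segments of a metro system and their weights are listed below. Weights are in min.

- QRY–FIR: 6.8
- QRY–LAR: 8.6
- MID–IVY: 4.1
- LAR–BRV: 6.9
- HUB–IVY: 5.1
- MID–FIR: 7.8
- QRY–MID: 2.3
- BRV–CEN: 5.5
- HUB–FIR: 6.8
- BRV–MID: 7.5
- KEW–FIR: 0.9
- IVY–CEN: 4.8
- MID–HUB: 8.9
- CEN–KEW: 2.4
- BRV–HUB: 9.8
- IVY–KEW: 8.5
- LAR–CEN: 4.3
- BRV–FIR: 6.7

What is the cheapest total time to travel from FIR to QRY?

Settle nodes by increasing distance from FIR:
FIR: 0
KEW: 0.9  (via FIR)
CEN: 3.3  (via KEW)
BRV: 6.7  (via FIR)
QRY: 6.8  (via FIR)
Shortest route: FIR–QRY = 6.8 min.

6.8 min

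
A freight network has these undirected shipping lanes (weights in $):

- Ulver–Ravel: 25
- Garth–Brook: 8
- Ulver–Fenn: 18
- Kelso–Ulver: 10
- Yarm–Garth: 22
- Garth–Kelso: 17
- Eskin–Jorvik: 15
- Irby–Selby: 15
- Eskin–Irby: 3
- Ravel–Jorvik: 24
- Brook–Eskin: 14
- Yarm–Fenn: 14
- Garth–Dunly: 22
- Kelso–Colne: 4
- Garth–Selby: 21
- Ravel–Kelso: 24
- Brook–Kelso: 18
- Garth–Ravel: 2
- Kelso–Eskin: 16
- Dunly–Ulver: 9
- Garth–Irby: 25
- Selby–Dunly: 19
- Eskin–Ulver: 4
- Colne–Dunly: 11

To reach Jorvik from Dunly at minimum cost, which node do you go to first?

Ulver

Compare a few routes:
Dunly–Colne–Kelso–Ulver–Eskin–Jorvik: 11+4+10+4+15 = 44
Dunly–Ulver–Eskin–Jorvik: 9+4+15 = 28
Cheapest is Dunly–Ulver–Eskin–Jorvik at $28.
So from Dunly the first move is to Ulver.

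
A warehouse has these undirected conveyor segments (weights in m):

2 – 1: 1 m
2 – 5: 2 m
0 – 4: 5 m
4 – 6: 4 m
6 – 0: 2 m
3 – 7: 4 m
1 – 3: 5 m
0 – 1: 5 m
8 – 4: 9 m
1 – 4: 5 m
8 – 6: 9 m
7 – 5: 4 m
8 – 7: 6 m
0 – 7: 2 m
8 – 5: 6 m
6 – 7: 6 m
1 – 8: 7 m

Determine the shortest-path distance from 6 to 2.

8 m

Shortest distances from 6:
6: 0
0: 2  (via 6)
4: 4  (via 6)
7: 4  (via 0)
1: 7  (via 0)
2: 8  (via 1)
Shortest route: 6–0–1–2 = 8 m.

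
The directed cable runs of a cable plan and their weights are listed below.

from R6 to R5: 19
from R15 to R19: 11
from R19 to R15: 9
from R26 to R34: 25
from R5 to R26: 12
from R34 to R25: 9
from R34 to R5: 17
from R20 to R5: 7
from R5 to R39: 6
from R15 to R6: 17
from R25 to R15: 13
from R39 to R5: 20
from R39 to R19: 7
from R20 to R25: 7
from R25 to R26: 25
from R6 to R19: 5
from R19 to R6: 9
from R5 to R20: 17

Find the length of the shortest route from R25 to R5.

49

Enumerating some paths:
R25 - R26 - R34 - R5: 25+25+17 = 67
R25 - R15 - R6 - R5: 13+17+19 = 49
R25 - R15 - R19 - R6 - R5: 13+11+9+19 = 52
Cheapest is R25 - R15 - R6 - R5 at 49.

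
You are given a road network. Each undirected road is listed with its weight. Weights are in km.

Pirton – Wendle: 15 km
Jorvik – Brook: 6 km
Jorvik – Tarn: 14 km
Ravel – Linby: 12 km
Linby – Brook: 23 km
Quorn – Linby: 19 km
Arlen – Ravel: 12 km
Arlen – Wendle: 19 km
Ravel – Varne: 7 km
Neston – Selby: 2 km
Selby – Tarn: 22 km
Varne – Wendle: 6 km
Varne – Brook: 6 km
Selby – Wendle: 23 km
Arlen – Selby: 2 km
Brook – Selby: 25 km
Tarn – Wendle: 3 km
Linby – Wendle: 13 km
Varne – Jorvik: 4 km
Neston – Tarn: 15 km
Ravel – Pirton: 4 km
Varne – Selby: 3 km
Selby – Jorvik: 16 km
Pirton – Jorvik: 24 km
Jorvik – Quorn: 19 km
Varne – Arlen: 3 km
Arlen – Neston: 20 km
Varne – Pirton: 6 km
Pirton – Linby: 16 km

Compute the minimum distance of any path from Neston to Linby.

24 km

Compare a few routes:
Neston - Selby - Varne - Wendle - Linby: 2+3+6+13 = 24
Neston - Selby - Arlen - Varne - Wendle - Linby: 2+2+3+6+13 = 26
Neston - Selby - Arlen - Varne - Ravel - Linby: 2+2+3+7+12 = 26
The minimum is 24 km via Neston - Selby - Varne - Wendle - Linby.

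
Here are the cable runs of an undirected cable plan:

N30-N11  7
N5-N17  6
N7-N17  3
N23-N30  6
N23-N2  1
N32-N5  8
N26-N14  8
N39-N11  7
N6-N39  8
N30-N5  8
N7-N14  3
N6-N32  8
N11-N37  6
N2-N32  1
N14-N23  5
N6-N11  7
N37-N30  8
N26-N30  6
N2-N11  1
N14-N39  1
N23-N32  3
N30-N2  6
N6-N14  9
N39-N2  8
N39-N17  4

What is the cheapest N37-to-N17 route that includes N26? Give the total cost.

Shortest N37→N26: N37 → N30 → N26 = 14
Best N26 to N17: N26 → N14 → N39 → N17 costing 13
Total via N26: 14 + 13 = 27.

27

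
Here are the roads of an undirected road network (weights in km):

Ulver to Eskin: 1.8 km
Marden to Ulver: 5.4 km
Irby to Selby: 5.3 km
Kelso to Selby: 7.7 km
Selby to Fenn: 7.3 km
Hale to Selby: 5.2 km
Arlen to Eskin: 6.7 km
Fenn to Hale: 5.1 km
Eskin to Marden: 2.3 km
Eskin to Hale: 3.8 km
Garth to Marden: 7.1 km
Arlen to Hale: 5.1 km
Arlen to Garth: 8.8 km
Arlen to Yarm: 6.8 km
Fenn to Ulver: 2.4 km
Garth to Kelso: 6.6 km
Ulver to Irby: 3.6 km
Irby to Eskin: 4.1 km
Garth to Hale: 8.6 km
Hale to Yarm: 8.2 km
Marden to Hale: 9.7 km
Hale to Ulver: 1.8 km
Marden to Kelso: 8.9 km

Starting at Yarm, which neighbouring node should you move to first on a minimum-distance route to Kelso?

Hale

Enumerating some paths:
Yarm - Hale - Selby - Kelso: 8.2+5.2+7.7 = 21.1
Yarm - Arlen - Garth - Kelso: 6.8+8.8+6.6 = 22.2
The minimum is 21.1 km via Yarm - Hale - Selby - Kelso.
So from Yarm the first move is to Hale.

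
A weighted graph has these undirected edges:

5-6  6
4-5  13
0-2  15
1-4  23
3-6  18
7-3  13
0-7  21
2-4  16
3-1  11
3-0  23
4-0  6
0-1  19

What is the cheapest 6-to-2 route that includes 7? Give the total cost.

Shortest 6→7: 6–3–7 = 31
Shortest 7→2: 7–0–2 = 36
Total via 7: 31 + 36 = 67.

67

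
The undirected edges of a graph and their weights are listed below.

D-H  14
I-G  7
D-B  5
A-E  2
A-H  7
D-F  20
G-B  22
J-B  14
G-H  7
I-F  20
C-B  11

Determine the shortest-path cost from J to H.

Compare a few routes:
J–B–D–H: 14+5+14 = 33
J–B–G–H: 14+22+7 = 43
The minimum is 33 via J–B–D–H.

33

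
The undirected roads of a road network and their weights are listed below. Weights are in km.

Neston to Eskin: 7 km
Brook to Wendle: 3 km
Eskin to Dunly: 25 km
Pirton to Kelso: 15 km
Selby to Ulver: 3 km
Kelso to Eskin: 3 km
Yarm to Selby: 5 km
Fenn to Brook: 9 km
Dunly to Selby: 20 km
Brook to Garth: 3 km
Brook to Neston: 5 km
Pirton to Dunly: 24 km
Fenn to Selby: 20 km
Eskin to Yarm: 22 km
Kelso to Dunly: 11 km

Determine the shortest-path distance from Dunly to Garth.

Compare a few routes:
Dunly → Eskin → Neston → Brook → Garth: 25+7+5+3 = 40
Dunly → Kelso → Eskin → Neston → Brook → Garth: 11+3+7+5+3 = 29
Cheapest is Dunly → Kelso → Eskin → Neston → Brook → Garth at 29 km.

29 km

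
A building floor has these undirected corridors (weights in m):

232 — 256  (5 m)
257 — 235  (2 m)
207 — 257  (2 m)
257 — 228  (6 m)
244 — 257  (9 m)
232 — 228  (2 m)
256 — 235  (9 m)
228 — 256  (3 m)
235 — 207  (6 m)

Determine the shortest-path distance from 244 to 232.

Running Dijkstra from 244:
244: 0
257: 9  (via 244)
235: 11  (via 257)
207: 11  (via 257)
228: 15  (via 257)
232: 17  (via 228)
Shortest route: 244–257–228–232 = 17 m.

17 m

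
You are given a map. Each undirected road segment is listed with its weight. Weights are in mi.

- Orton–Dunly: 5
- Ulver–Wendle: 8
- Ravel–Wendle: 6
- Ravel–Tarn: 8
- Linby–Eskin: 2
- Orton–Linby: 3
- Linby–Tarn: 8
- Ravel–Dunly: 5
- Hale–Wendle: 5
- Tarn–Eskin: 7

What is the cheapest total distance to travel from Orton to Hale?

21 mi

Compare a few routes:
Orton–Linby–Eskin–Tarn–Ravel–Wendle–Hale: 3+2+7+8+6+5 = 31
Orton–Linby–Tarn–Ravel–Wendle–Hale: 3+8+8+6+5 = 30
Orton–Dunly–Ravel–Wendle–Hale: 5+5+6+5 = 21
Cheapest is Orton–Dunly–Ravel–Wendle–Hale at 21 mi.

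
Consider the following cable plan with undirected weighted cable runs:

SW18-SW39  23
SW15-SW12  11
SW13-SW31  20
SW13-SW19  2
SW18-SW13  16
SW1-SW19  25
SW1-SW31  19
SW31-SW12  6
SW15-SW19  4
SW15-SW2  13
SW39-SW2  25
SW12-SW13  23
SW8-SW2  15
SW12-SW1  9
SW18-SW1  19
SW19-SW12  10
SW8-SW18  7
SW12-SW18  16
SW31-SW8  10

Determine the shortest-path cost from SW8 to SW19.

25

Shortest distances from SW8:
SW8: 0
SW18: 7  (via SW8)
SW31: 10  (via SW8)
SW2: 15  (via SW8)
SW12: 16  (via SW31)
SW13: 23  (via SW18)
SW19: 25  (via SW13)
Shortest route: SW8–SW18–SW13–SW19 = 25.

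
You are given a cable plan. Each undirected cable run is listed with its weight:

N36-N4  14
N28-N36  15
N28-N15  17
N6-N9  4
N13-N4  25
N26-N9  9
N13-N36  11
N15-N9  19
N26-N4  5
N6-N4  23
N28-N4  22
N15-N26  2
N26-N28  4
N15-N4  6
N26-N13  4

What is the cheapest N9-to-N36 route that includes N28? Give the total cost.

Best N9 to N28: N9 → N26 → N28 costing 13
Shortest N28→N36: N28 → N36 = 15
Total via N28: 13 + 15 = 28.

28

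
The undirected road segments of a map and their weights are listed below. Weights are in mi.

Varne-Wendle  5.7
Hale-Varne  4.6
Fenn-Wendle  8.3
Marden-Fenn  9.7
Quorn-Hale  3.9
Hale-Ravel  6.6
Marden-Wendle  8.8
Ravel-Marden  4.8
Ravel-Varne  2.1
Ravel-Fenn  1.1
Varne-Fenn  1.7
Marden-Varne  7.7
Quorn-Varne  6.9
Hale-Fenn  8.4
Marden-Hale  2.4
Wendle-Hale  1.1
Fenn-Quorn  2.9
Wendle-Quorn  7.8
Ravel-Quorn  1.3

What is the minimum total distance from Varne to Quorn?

Compare a few routes:
Varne - Ravel - Quorn: 2.1+1.3 = 3.4
Varne - Fenn - Ravel - Quorn: 1.7+1.1+1.3 = 4.1
Varne - Fenn - Quorn: 1.7+2.9 = 4.6
Cheapest is Varne - Ravel - Quorn at 3.4 mi.

3.4 mi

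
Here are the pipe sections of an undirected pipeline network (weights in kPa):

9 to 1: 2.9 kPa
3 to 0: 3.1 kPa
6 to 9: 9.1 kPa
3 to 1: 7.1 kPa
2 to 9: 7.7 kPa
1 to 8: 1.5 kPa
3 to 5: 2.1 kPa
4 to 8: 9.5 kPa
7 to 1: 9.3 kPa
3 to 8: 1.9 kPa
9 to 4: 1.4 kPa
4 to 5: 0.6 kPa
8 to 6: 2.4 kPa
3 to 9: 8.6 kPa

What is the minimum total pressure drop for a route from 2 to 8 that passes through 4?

13.7 kPa

Shortest 2→4: 2–9–4 = 9.1
Shortest 4→8: 4–5–3–8 = 4.6
Total via 4: 9.1 + 4.6 = 13.7 kPa.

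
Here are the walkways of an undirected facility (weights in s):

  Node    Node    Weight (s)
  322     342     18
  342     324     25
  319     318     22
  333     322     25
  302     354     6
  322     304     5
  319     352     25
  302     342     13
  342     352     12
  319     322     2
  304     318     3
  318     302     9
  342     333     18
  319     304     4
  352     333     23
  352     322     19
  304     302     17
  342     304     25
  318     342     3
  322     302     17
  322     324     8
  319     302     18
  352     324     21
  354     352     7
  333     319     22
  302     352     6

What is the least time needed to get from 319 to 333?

Enumerating some paths:
319 → 322 → 333: 2+25 = 27
319 → 304 → 318 → 342 → 333: 4+3+3+18 = 28
319 → 333: 22 = 22
Cheapest is 319 → 333 at 22 s.

22 s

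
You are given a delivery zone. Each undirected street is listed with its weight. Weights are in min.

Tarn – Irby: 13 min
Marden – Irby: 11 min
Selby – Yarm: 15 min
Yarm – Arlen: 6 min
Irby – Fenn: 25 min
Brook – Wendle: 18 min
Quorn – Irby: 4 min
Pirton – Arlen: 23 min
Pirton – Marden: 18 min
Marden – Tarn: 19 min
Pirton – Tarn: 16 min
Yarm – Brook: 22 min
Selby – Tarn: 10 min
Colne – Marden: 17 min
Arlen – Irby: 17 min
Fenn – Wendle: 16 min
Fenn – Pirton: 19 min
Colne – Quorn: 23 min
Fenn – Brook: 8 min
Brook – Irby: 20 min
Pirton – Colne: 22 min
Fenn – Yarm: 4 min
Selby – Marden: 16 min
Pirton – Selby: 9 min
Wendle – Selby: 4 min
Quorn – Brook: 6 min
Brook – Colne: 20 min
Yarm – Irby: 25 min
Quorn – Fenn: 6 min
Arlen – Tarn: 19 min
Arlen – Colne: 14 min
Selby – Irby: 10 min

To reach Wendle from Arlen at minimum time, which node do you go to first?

Compare a few routes:
Arlen–Yarm–Fenn–Wendle: 6+4+16 = 26
Arlen–Yarm–Selby–Wendle: 6+15+4 = 25
Cheapest is Arlen–Yarm–Selby–Wendle at 25 min.
So from Arlen the first move is to Yarm.

Yarm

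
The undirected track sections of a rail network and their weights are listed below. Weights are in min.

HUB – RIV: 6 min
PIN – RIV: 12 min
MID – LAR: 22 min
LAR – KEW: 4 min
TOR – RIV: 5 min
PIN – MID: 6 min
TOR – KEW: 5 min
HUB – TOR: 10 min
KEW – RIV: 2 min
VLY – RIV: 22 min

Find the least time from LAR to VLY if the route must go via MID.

Best LAR to MID: LAR → MID costing 22
Best MID to VLY: MID → PIN → RIV → VLY costing 40
Total via MID: 22 + 40 = 62 min.

62 min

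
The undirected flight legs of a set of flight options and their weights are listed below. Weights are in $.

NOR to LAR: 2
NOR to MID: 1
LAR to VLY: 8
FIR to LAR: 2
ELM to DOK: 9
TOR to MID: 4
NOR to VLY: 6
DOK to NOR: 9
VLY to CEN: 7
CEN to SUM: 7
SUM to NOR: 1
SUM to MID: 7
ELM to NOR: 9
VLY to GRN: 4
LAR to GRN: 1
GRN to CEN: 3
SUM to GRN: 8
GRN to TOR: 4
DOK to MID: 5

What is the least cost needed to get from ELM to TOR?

Running Dijkstra from ELM:
ELM: 0
NOR: 9  (via ELM)
DOK: 9  (via ELM)
SUM: 10  (via NOR)
MID: 10  (via NOR)
LAR: 11  (via NOR)
GRN: 12  (via LAR)
FIR: 13  (via LAR)
TOR: 14  (via MID)
Shortest route: ELM → NOR → MID → TOR = $14.

$14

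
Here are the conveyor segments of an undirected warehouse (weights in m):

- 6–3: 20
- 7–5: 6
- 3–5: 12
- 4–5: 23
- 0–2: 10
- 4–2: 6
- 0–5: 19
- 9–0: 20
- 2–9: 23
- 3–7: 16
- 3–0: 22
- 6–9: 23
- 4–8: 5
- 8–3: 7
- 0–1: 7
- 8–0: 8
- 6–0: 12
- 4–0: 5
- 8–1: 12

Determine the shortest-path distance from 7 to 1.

Compare a few routes:
7 - 5 - 3 - 8 - 1: 6+12+7+12 = 37
7 - 3 - 8 - 0 - 1: 16+7+8+7 = 38
7 - 5 - 0 - 1: 6+19+7 = 32
7 - 3 - 8 - 1: 16+7+12 = 35
Cheapest is 7 - 5 - 0 - 1 at 32 m.

32 m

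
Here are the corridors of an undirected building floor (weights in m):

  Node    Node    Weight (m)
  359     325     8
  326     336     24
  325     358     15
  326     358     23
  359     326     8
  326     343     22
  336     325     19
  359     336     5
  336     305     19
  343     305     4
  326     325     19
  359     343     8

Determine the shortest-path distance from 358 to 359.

23 m

Compare a few routes:
358 → 326 → 359: 23+8 = 31
358 → 325 → 359: 15+8 = 23
The minimum is 23 m via 358 → 325 → 359.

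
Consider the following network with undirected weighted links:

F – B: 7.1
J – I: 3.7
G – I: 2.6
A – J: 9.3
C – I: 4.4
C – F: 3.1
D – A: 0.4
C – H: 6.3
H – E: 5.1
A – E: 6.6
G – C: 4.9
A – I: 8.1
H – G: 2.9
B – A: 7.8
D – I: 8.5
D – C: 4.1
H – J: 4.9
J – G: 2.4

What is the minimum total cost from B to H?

Candidate routes:
B - F - C - G - H: 7.1+3.1+4.9+2.9 = 18
B - A - D - C - H: 7.8+0.4+4.1+6.3 = 18.6
B - F - C - H: 7.1+3.1+6.3 = 16.5
Cheapest is B - F - C - H at 16.5.

16.5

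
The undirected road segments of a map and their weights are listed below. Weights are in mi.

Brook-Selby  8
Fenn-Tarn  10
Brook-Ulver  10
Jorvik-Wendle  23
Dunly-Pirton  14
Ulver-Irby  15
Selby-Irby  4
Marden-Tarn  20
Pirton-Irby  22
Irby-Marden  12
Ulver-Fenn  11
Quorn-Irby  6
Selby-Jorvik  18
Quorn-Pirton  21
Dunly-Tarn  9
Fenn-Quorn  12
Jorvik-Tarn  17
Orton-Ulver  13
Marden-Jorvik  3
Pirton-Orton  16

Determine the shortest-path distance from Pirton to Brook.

34 mi

Compare a few routes:
Pirton → Orton → Ulver → Brook: 16+13+10 = 39
Pirton → Irby → Selby → Brook: 22+4+8 = 34
Cheapest is Pirton → Irby → Selby → Brook at 34 mi.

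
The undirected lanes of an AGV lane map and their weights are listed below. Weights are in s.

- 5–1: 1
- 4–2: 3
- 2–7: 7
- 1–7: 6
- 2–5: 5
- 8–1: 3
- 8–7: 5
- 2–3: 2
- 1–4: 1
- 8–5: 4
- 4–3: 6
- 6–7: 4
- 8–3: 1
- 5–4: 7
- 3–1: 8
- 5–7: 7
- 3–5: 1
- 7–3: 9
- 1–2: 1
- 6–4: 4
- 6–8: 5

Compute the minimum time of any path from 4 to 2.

Shortest distances from 4:
4: 0
1: 1  (via 4)
2: 2  (via 1)
Shortest route: 4–1–2 = 2 s.

2 s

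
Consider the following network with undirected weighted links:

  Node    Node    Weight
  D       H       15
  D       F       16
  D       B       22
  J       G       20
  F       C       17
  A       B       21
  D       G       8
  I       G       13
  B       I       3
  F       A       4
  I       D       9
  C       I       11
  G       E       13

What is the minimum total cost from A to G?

28

Candidate routes:
A–F–D–G: 4+16+8 = 28
A–B–I–G: 21+3+13 = 37
A–B–I–D–G: 21+3+9+8 = 41
Cheapest is A–F–D–G at 28.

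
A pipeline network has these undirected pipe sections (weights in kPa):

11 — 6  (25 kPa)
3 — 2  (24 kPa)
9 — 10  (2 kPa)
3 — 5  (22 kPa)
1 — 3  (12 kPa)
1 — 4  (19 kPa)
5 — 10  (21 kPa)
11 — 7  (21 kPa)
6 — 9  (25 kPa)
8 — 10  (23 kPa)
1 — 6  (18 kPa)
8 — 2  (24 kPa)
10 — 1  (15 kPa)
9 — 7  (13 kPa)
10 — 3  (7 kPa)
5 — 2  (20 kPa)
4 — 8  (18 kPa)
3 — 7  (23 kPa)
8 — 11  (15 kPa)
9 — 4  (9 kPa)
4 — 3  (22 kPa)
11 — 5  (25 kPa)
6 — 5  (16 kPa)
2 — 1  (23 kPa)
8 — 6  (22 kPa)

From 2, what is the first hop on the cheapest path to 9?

Candidate routes:
2–1–10–9: 23+15+2 = 40
2–3–10–9: 24+7+2 = 33
The minimum is 33 kPa via 2–3–10–9.
So from 2 the first move is to 3.

3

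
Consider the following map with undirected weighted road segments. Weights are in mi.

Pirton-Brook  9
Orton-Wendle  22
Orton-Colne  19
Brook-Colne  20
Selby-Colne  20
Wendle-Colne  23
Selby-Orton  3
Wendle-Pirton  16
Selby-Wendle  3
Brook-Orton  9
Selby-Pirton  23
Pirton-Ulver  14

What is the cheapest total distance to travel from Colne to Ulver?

43 mi

Enumerating some paths:
Colne–Orton–Brook–Pirton–Ulver: 19+9+9+14 = 51
Colne–Wendle–Pirton–Ulver: 23+16+14 = 53
Colne–Brook–Pirton–Ulver: 20+9+14 = 43
Cheapest is Colne–Brook–Pirton–Ulver at 43 mi.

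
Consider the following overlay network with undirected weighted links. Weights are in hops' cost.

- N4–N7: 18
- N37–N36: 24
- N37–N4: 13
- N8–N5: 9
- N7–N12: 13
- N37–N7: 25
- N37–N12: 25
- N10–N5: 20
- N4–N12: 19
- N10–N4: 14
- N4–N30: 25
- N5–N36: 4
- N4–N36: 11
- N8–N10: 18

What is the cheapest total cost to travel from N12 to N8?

43 hops' cost

Compare a few routes:
N12–N4–N36–N5–N8: 19+11+4+9 = 43
N12–N4–N10–N8: 19+14+18 = 51
N12–N7–N4–N36–N5–N8: 13+18+11+4+9 = 55
The minimum is 43 hops' cost via N12–N4–N36–N5–N8.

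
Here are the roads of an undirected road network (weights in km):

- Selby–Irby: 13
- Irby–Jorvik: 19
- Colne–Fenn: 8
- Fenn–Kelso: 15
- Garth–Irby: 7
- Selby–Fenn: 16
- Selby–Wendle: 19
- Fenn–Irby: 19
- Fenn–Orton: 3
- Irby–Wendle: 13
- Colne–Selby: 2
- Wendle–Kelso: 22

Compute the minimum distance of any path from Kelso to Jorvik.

53 km

Settle nodes by increasing distance from Kelso:
Kelso: 0
Fenn: 15  (via Kelso)
Orton: 18  (via Fenn)
Wendle: 22  (via Kelso)
Colne: 23  (via Fenn)
Selby: 25  (via Colne)
Irby: 34  (via Fenn)
Garth: 41  (via Irby)
Jorvik: 53  (via Irby)
Shortest route: Kelso → Fenn → Irby → Jorvik = 53 km.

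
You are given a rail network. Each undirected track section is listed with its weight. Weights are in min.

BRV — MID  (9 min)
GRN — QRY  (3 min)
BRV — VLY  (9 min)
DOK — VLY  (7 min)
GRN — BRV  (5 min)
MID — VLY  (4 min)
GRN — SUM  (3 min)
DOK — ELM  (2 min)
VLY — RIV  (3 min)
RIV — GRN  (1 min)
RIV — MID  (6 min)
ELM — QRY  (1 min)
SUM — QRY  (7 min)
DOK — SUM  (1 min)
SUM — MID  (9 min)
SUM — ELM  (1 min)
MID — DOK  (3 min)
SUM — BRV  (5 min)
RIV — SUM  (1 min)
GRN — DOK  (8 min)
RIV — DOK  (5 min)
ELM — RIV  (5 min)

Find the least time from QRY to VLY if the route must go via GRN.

7 min

Shortest QRY→GRN: QRY–GRN = 3
Best GRN to VLY: GRN–RIV–VLY costing 4
Total via GRN: 3 + 4 = 7 min.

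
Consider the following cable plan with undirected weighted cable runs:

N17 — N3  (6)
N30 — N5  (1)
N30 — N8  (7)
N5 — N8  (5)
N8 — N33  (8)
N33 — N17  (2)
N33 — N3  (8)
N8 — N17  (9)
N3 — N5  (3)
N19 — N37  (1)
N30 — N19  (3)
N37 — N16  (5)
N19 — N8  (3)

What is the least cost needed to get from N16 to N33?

Candidate routes:
N16 → N37 → N19 → N8 → N17 → N33: 5+1+3+9+2 = 20
N16 → N37 → N19 → N8 → N33: 5+1+3+8 = 17
Cheapest is N16 → N37 → N19 → N8 → N33 at 17.

17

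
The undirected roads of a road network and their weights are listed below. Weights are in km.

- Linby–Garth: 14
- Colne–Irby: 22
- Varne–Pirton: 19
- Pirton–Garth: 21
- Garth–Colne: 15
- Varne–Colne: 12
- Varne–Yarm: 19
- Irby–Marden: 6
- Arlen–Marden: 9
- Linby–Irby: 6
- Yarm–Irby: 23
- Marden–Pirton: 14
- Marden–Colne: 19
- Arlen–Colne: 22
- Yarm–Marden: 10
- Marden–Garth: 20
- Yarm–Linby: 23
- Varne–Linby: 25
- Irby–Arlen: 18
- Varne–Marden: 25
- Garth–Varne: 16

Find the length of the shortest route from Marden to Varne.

Enumerating some paths:
Marden → Pirton → Varne: 14+19 = 33
Marden → Yarm → Varne: 10+19 = 29
Marden → Varne: 25 = 25
Marden → Colne → Varne: 19+12 = 31
Cheapest is Marden → Varne at 25 km.

25 km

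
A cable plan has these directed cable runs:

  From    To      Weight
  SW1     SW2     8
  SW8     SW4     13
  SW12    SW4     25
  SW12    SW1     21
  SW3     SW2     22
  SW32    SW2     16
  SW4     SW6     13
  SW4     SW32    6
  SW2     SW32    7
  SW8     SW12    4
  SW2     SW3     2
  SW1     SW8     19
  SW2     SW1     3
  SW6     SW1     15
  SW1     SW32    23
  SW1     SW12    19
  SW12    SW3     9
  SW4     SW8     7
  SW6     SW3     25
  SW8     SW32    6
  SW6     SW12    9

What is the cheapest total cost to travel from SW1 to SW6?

Settle nodes by increasing distance from SW1:
SW1: 0
SW2: 8  (via SW1)
SW3: 10  (via SW2)
SW32: 15  (via SW2)
SW8: 19  (via SW1)
SW12: 19  (via SW1)
SW4: 32  (via SW8)
SW6: 45  (via SW4)
Shortest route: SW1 → SW8 → SW4 → SW6 = 45.

45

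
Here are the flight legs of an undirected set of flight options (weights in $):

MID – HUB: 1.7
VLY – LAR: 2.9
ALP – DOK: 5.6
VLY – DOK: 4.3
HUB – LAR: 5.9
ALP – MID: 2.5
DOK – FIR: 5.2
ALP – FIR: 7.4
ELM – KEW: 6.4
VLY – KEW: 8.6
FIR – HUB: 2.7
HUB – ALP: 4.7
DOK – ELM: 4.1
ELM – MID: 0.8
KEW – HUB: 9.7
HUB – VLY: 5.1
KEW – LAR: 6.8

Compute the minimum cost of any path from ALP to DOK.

Running Dijkstra from ALP:
ALP: 0
MID: 2.5  (via ALP)
ELM: 3.3  (via MID)
HUB: 4.2  (via MID)
DOK: 5.6  (via ALP)
Shortest route: ALP → DOK = $5.6.

$5.6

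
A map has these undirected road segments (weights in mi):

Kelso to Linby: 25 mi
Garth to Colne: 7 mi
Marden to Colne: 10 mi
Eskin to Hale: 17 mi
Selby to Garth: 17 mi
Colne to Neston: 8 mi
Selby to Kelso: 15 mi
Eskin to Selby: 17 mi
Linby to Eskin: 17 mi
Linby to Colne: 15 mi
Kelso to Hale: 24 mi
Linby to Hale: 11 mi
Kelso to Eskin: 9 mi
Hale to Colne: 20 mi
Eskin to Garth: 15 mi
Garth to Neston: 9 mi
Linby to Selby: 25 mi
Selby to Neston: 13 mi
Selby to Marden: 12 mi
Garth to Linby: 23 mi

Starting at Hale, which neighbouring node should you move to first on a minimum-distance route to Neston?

Colne

Candidate routes:
Hale–Linby–Colne–Neston: 11+15+8 = 34
Hale–Colne–Neston: 20+8 = 28
Cheapest is Hale–Colne–Neston at 28 mi.
So from Hale the first move is to Colne.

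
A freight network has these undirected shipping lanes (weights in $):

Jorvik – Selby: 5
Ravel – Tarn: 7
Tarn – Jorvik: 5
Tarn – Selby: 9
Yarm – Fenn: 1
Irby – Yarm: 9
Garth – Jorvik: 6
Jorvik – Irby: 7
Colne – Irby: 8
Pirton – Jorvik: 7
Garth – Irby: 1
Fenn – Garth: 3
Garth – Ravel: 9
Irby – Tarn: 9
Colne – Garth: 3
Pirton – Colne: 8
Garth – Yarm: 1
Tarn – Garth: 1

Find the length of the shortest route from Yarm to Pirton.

$12

Enumerating some paths:
Yarm - Garth - Tarn - Jorvik - Pirton: 1+1+5+7 = 14
Yarm - Garth - Colne - Pirton: 1+3+8 = 12
Cheapest is Yarm - Garth - Colne - Pirton at $12.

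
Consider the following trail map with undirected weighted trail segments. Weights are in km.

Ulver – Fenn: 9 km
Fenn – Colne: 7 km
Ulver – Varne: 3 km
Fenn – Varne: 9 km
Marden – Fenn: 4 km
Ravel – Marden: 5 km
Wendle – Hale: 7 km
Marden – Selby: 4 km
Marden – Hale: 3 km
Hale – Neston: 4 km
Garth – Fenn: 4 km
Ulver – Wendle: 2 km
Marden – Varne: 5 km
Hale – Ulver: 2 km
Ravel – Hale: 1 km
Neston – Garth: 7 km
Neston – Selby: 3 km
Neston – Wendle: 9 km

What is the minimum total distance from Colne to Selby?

15 km

Running Dijkstra from Colne:
Colne: 0
Fenn: 7  (via Colne)
Marden: 11  (via Fenn)
Garth: 11  (via Fenn)
Hale: 14  (via Marden)
Selby: 15  (via Marden)
Shortest route: Colne → Fenn → Marden → Selby = 15 km.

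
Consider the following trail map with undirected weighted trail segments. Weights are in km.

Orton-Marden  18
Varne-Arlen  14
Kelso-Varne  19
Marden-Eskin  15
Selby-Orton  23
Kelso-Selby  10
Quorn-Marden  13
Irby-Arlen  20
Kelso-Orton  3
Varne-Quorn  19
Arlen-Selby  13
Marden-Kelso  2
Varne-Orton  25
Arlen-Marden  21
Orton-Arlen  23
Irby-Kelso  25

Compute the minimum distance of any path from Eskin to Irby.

Settle nodes by increasing distance from Eskin:
Eskin: 0
Marden: 15  (via Eskin)
Kelso: 17  (via Marden)
Orton: 20  (via Kelso)
Selby: 27  (via Kelso)
Quorn: 28  (via Marden)
Varne: 36  (via Kelso)
Arlen: 36  (via Marden)
Irby: 42  (via Kelso)
Shortest route: Eskin → Marden → Kelso → Irby = 42 km.

42 km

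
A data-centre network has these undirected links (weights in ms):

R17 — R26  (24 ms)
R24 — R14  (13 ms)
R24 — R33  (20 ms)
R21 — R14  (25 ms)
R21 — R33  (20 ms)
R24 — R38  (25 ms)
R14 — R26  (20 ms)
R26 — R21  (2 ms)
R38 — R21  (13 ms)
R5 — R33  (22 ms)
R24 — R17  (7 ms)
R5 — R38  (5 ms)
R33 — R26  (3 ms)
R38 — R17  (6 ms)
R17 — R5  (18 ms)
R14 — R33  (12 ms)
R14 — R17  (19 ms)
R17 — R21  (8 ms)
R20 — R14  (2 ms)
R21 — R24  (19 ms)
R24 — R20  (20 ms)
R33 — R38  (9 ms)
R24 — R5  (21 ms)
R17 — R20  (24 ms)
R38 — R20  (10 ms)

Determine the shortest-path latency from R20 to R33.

14 ms

Running Dijkstra from R20:
R20: 0
R14: 2  (via R20)
R38: 10  (via R20)
R33: 14  (via R14)
Shortest route: R20 → R14 → R33 = 14 ms.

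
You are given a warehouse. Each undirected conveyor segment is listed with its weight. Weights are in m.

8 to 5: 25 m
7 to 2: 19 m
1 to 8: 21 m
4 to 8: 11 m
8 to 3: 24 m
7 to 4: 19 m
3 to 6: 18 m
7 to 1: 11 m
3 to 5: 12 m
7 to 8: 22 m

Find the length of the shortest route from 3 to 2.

65 m

Shortest distances from 3:
3: 0
5: 12  (via 3)
6: 18  (via 3)
8: 24  (via 3)
4: 35  (via 8)
1: 45  (via 8)
7: 46  (via 8)
2: 65  (via 7)
Shortest route: 3 → 8 → 7 → 2 = 65 m.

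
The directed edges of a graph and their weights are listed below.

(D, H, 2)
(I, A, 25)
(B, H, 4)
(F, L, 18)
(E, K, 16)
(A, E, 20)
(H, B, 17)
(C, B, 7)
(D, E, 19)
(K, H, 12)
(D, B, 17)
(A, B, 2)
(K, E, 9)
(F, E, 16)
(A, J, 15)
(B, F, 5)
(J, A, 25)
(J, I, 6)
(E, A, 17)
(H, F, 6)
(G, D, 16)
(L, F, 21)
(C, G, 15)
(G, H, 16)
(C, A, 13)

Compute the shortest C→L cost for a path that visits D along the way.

Shortest C→D: C–G–D = 31
Shortest D→L: D–H–F–L = 26
Total via D: 31 + 26 = 57.

57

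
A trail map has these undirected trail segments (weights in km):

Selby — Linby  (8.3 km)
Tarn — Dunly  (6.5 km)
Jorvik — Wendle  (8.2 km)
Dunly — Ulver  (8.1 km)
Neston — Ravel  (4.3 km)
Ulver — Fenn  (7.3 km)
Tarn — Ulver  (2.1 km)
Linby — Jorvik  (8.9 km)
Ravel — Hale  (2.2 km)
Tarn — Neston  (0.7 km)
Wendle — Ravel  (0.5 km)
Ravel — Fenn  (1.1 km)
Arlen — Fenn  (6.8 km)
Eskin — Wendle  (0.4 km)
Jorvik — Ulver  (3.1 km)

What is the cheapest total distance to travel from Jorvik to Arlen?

Candidate routes:
Jorvik → Ulver → Tarn → Neston → Ravel → Fenn → Arlen: 3.1+2.1+0.7+4.3+1.1+6.8 = 18.1
Jorvik → Wendle → Ravel → Fenn → Arlen: 8.2+0.5+1.1+6.8 = 16.6
Jorvik → Ulver → Fenn → Arlen: 3.1+7.3+6.8 = 17.2
Jorvik → Wendle → Ravel → Neston → Tarn → Ulver → Fenn → Arlen: 8.2+0.5+4.3+0.7+2.1+7.3+6.8 = 29.9
Cheapest is Jorvik → Wendle → Ravel → Fenn → Arlen at 16.6 km.

16.6 km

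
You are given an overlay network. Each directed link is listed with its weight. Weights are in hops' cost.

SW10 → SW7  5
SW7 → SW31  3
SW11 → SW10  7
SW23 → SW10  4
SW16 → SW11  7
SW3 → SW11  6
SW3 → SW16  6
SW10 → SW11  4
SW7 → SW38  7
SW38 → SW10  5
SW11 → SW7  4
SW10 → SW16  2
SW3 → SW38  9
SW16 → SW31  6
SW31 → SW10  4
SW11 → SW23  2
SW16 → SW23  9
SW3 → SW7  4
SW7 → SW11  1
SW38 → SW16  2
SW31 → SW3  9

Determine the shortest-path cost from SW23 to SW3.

21 hops' cost

Candidate routes:
SW23 → SW10 → SW11 → SW7 → SW31 → SW3: 4+4+4+3+9 = 24
SW23 → SW10 → SW16 → SW11 → SW7 → SW31 → SW3: 4+2+7+4+3+9 = 29
SW23 → SW10 → SW16 → SW31 → SW3: 4+2+6+9 = 21
Cheapest is SW23 → SW10 → SW16 → SW31 → SW3 at 21 hops' cost.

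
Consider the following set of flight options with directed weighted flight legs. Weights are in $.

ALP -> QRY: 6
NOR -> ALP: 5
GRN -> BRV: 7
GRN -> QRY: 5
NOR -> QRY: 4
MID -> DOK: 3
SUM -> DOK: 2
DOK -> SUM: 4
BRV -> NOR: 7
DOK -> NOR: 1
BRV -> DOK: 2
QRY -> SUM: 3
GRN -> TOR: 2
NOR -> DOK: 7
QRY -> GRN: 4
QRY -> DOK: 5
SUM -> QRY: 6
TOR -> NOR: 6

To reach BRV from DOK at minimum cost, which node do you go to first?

Enumerating some paths:
DOK - NOR - ALP - QRY - GRN - BRV: 1+5+6+4+7 = 23
DOK - SUM - QRY - GRN - BRV: 4+6+4+7 = 21
DOK - NOR - QRY - GRN - BRV: 1+4+4+7 = 16
The minimum is $16 via DOK - NOR - QRY - GRN - BRV.
So from DOK the first move is to NOR.

NOR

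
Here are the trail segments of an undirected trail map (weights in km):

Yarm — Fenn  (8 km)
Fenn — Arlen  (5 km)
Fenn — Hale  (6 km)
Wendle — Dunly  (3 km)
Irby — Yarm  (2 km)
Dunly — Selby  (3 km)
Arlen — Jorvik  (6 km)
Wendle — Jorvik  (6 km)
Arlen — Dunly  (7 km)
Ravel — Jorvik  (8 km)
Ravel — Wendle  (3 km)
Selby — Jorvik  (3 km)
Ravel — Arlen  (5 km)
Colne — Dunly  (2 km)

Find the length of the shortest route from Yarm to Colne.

Compare a few routes:
Yarm - Fenn - Arlen - Dunly - Colne: 8+5+7+2 = 22
Yarm - Fenn - Arlen - Ravel - Wendle - Dunly - Colne: 8+5+5+3+3+2 = 26
The minimum is 22 km via Yarm - Fenn - Arlen - Dunly - Colne.

22 km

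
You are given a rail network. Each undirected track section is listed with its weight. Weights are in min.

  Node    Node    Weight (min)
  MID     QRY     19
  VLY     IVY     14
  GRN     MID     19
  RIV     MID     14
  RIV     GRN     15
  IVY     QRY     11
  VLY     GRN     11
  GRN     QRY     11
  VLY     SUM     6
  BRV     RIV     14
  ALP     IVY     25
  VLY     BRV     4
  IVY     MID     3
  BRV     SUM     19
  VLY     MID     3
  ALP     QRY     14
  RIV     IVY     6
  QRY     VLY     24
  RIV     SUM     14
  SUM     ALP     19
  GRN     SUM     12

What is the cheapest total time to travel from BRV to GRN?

15 min

Compare a few routes:
BRV - VLY - GRN: 4+11 = 15
BRV - VLY - MID - GRN: 4+3+19 = 26
BRV - VLY - SUM - GRN: 4+6+12 = 22
The minimum is 15 min via BRV - VLY - GRN.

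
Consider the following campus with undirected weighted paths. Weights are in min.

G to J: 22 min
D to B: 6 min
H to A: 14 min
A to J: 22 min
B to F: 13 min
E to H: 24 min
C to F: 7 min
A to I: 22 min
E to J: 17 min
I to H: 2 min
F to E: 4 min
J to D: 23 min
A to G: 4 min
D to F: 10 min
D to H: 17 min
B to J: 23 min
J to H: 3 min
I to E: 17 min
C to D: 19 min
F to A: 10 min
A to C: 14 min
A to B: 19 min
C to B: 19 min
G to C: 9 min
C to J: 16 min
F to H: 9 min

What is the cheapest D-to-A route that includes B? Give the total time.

25 min

Best D to B: D–B costing 6
Best B to A: B–A costing 19
Total via B: 6 + 19 = 25 min.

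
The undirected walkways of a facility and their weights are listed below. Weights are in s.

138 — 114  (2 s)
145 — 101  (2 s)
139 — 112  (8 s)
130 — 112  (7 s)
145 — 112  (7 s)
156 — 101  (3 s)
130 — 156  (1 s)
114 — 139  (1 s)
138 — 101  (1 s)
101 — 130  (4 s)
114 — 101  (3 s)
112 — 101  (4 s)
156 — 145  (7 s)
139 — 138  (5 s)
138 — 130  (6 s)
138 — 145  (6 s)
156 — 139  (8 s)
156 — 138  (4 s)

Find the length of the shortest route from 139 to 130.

8 s

Enumerating some paths:
139–156–130: 8+1 = 9
139–114–138–130: 1+2+6 = 9
139–114–101–130: 1+3+4 = 8
Cheapest is 139–114–101–130 at 8 s.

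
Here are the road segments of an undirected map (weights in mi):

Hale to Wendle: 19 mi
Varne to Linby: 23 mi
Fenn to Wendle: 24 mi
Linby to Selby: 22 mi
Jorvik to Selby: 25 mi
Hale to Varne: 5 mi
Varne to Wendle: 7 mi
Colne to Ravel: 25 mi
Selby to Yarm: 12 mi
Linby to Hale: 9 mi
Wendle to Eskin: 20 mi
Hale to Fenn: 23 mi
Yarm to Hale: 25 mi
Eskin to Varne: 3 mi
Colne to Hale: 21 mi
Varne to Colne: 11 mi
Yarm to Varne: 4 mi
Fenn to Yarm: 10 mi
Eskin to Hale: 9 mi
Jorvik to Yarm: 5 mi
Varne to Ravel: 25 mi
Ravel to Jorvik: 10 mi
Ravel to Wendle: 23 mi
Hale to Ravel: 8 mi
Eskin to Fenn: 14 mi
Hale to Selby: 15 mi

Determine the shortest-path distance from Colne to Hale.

Running Dijkstra from Colne:
Colne: 0
Varne: 11  (via Colne)
Eskin: 14  (via Varne)
Yarm: 15  (via Varne)
Hale: 16  (via Varne)
Shortest route: Colne–Varne–Hale = 16 mi.

16 mi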